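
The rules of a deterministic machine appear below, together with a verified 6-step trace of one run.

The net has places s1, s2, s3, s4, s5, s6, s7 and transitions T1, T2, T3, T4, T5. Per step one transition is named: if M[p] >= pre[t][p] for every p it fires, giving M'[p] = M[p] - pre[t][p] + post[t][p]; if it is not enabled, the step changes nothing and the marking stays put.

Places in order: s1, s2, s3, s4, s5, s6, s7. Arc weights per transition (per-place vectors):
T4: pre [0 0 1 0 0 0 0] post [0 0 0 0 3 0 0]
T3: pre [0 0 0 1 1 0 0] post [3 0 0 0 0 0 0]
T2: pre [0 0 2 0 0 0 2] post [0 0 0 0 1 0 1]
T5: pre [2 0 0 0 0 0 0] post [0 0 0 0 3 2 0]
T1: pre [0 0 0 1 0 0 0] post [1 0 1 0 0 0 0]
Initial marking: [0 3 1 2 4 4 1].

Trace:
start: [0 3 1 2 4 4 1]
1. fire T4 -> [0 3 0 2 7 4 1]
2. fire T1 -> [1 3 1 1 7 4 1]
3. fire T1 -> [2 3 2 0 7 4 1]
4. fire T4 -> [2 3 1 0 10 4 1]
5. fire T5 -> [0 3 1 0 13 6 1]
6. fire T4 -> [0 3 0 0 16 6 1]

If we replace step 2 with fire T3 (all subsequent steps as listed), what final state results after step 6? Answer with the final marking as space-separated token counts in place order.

2 3 0 0 12 6 1

(re-executing from step 2 with the substitution; state before step 2: [0 3 0 2 7 4 1])
2. fire T3 -> [3 3 0 1 6 4 1]
3. fire T1 -> [4 3 1 0 6 4 1]
4. fire T4 -> [4 3 0 0 9 4 1]
5. fire T5 -> [2 3 0 0 12 6 1]
6. fire T4 -> [2 3 0 0 12 6 1]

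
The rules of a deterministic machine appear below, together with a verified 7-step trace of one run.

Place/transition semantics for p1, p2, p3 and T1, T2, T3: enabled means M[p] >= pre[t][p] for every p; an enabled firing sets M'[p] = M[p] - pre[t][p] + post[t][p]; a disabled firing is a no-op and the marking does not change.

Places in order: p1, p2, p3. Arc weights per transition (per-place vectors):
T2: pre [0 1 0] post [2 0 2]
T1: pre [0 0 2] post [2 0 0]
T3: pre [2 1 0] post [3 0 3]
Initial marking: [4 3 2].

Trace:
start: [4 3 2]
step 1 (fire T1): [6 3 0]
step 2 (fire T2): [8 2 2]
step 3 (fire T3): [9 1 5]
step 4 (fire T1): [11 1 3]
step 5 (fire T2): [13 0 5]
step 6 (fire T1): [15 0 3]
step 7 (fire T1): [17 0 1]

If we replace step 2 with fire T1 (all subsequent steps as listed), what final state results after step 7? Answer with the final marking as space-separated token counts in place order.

13 1 1

(re-executing from step 2 with the substitution; state before step 2: [6 3 0])
step 2 (fire T1): [6 3 0]
step 3 (fire T3): [7 2 3]
step 4 (fire T1): [9 2 1]
step 5 (fire T2): [11 1 3]
step 6 (fire T1): [13 1 1]
step 7 (fire T1): [13 1 1]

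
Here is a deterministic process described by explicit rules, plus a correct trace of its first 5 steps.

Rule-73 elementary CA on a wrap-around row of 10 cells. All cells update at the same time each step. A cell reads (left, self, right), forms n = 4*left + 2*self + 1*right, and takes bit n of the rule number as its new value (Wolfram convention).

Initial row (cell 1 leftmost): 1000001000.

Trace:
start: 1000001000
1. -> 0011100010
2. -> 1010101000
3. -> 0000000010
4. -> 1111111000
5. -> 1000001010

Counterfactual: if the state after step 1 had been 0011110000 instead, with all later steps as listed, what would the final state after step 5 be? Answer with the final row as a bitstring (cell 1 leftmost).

state after step 1 := 0011110000
2. -> 1010010111
3. -> 1000000100
4. -> 0011110000
5. -> 1010010111

1010010111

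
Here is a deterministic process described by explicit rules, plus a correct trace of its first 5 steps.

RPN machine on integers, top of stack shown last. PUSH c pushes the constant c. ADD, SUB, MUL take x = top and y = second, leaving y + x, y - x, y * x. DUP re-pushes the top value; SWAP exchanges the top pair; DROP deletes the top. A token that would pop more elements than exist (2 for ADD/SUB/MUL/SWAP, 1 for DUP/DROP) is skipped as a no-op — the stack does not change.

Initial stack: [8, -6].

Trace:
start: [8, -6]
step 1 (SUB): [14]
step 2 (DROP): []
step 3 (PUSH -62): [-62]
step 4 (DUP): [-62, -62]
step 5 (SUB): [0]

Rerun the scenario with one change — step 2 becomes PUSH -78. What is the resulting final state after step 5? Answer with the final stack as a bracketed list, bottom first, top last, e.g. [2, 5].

(re-executing from step 2 with the substitution; state before step 2: [14])
step 2 (PUSH -78): [14, -78]
step 3 (PUSH -62): [14, -78, -62]
step 4 (DUP): [14, -78, -62, -62]
step 5 (SUB): [14, -78, 0]

[14, -78, 0]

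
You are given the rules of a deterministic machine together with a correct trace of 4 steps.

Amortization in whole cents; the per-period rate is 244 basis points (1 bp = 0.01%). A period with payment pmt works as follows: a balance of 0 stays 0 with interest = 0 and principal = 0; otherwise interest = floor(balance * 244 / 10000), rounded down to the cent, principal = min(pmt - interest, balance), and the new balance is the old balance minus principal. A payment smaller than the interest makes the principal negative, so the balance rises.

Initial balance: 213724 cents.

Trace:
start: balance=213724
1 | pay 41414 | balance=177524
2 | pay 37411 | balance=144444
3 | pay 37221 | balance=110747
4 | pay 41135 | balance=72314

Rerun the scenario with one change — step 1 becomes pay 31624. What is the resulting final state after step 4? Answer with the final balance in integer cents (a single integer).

(re-executing from step 1 with the substitution; state before step 1: balance=213724)
1 | pay 31624 | balance=187314
2 | pay 37411 | balance=154473
3 | pay 37221 | balance=121021
4 | pay 41135 | balance=82838

82838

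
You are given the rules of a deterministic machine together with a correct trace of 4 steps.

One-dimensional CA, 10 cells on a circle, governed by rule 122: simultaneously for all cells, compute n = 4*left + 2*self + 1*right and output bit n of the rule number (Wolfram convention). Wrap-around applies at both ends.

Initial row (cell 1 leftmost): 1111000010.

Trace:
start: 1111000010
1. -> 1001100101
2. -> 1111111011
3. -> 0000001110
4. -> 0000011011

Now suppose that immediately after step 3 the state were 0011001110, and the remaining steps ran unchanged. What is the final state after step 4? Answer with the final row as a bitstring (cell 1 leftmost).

0111111011

state after step 3 := 0011001110
4. -> 0111111011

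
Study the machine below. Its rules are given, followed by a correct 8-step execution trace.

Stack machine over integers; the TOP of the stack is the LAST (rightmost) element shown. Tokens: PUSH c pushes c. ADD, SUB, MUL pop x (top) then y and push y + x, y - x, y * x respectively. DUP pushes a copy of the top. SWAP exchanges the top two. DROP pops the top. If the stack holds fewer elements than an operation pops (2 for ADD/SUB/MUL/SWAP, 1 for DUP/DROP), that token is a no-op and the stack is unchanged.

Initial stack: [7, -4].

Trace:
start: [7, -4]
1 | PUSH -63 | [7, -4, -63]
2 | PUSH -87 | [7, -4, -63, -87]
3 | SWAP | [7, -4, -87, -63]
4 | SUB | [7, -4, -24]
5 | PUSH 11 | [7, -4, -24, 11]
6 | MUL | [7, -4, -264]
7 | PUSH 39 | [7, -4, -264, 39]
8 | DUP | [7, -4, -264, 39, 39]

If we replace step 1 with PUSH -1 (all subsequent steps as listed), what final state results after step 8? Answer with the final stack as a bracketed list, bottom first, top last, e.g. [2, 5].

(re-executing from step 1 with the substitution; state before step 1: [7, -4])
1 | PUSH -1 | [7, -4, -1]
2 | PUSH -87 | [7, -4, -1, -87]
3 | SWAP | [7, -4, -87, -1]
4 | SUB | [7, -4, -86]
5 | PUSH 11 | [7, -4, -86, 11]
6 | MUL | [7, -4, -946]
7 | PUSH 39 | [7, -4, -946, 39]
8 | DUP | [7, -4, -946, 39, 39]

[7, -4, -946, 39, 39]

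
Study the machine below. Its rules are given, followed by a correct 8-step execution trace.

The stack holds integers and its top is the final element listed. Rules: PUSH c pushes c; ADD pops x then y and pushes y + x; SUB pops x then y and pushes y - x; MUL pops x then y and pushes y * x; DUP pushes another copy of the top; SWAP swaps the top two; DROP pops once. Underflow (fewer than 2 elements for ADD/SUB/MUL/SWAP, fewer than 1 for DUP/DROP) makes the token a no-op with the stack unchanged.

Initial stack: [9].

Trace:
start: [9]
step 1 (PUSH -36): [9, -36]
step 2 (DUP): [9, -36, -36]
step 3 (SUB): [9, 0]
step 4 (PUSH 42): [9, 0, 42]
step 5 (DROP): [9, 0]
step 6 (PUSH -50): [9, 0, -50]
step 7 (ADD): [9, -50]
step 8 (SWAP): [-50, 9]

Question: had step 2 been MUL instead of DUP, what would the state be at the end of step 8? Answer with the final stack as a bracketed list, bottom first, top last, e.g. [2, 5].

(re-executing from step 2 with the substitution; state before step 2: [9, -36])
step 2 (MUL): [-324]
step 3 (SUB): [-324]
step 4 (PUSH 42): [-324, 42]
step 5 (DROP): [-324]
step 6 (PUSH -50): [-324, -50]
step 7 (ADD): [-374]
step 8 (SWAP): [-374]

[-374]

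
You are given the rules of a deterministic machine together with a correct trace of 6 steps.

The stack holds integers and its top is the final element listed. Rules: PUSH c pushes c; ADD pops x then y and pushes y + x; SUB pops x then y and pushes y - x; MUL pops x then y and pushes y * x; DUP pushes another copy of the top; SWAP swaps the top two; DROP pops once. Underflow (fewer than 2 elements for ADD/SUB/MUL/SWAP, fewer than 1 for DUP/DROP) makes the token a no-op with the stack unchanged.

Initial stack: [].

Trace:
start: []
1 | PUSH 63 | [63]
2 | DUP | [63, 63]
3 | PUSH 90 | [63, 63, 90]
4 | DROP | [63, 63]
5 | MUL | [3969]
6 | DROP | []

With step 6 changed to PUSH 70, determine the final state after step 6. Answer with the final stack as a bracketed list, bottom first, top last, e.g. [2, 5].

(re-executing from step 6 with the substitution; state before step 6: [3969])
6 | PUSH 70 | [3969, 70]

[3969, 70]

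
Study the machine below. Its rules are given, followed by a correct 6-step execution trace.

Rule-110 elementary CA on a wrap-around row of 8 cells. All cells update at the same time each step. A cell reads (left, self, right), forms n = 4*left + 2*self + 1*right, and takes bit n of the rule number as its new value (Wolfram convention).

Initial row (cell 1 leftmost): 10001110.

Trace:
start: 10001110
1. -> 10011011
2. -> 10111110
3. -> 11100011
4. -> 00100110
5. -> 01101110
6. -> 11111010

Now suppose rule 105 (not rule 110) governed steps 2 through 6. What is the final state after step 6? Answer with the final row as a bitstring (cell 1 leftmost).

(re-executing steps 2..6 under rule 105; state before step 2: 10011011)
2. -> 10011110
3. -> 00010011
4. -> 01000011
5. -> 10011011
6. -> 10011110

10011110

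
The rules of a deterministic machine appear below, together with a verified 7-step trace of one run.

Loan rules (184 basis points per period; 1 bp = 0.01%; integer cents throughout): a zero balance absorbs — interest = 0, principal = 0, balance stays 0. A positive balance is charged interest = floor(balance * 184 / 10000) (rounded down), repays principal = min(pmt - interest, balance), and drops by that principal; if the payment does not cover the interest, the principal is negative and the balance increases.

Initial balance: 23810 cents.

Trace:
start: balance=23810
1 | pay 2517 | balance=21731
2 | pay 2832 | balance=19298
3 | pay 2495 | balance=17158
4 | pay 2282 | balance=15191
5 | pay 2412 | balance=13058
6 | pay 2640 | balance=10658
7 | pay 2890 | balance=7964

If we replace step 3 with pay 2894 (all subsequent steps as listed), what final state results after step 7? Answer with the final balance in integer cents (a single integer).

(re-executing from step 3 with the substitution; state before step 3: balance=19298)
3 | pay 2894 | balance=16759
4 | pay 2282 | balance=14785
5 | pay 2412 | balance=12645
6 | pay 2640 | balance=10237
7 | pay 2890 | balance=7535

7535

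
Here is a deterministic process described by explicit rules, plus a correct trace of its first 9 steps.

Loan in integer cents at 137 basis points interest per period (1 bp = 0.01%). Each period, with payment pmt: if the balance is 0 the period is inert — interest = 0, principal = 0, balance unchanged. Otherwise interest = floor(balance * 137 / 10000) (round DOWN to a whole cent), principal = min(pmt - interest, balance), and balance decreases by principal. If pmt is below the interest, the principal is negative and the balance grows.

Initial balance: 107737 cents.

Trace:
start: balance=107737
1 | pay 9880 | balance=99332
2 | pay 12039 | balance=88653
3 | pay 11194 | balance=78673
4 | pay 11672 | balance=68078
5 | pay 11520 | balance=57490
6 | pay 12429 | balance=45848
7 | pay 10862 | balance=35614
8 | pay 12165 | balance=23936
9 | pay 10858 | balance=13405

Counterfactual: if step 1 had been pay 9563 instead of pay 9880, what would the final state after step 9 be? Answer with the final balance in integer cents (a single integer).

13760

(re-executing from step 1 with the substitution; state before step 1: balance=107737)
1 | pay 9563 | balance=99649
2 | pay 12039 | balance=88975
3 | pay 11194 | balance=78999
4 | pay 11672 | balance=68409
5 | pay 11520 | balance=57826
6 | pay 12429 | balance=46189
7 | pay 10862 | balance=35959
8 | pay 12165 | balance=24286
9 | pay 10858 | balance=13760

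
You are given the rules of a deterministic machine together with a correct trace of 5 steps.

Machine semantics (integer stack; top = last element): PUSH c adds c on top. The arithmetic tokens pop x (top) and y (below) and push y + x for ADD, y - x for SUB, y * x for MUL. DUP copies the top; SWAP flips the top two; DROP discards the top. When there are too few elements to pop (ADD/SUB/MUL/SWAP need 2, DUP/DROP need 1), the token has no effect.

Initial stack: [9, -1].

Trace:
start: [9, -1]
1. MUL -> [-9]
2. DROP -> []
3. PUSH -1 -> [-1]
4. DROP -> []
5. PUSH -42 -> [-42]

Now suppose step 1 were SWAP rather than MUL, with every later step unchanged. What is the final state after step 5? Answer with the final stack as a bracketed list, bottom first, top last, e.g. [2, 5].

(re-executing from step 1 with the substitution; state before step 1: [9, -1])
1. SWAP -> [-1, 9]
2. DROP -> [-1]
3. PUSH -1 -> [-1, -1]
4. DROP -> [-1]
5. PUSH -42 -> [-1, -42]

[-1, -42]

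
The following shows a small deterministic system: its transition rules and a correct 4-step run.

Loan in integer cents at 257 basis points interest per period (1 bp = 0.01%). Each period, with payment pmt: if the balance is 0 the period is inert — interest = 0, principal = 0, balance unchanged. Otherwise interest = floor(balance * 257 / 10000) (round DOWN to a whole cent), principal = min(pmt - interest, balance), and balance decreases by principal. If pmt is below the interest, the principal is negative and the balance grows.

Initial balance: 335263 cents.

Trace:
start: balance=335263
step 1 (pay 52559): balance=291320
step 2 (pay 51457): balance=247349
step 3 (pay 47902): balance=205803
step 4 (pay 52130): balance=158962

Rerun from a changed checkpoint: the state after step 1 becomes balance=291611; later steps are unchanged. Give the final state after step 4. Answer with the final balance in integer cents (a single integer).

state after step 1 := balance=291611
step 2 (pay 51457): balance=247648
step 3 (pay 47902): balance=206110
step 4 (pay 52130): balance=159277

159277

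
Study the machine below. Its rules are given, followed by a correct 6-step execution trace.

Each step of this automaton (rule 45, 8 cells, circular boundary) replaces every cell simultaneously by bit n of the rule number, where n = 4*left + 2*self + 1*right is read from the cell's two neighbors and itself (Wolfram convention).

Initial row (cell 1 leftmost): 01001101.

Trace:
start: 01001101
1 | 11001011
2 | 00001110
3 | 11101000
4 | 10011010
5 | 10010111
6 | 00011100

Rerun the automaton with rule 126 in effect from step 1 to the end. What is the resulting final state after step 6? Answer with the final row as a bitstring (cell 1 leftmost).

00000000

(re-executing steps 1..6 under rule 126; state before step 1: 01001101)
1 | 11111111
2 | 00000000
3 | 00000000
4 | 00000000
5 | 00000000
6 | 00000000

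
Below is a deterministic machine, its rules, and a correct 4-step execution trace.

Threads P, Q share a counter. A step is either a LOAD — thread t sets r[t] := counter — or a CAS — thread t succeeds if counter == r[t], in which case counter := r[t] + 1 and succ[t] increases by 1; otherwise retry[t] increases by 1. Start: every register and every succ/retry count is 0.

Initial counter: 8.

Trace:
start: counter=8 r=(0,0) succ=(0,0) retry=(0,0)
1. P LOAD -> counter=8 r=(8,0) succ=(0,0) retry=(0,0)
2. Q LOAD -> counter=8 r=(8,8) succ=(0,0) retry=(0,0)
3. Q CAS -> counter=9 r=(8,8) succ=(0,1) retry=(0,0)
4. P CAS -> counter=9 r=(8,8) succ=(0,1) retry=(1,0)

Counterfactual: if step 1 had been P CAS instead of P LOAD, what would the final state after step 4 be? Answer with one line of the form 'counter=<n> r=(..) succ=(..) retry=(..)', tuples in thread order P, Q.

counter=9 r=(0,8) succ=(0,1) retry=(2,0)

(re-executing from step 1 with the substitution; state before step 1: counter=8 r=(0,0) succ=(0,0) retry=(0,0))
1. P CAS -> counter=8 r=(0,0) succ=(0,0) retry=(1,0)
2. Q LOAD -> counter=8 r=(0,8) succ=(0,0) retry=(1,0)
3. Q CAS -> counter=9 r=(0,8) succ=(0,1) retry=(1,0)
4. P CAS -> counter=9 r=(0,8) succ=(0,1) retry=(2,0)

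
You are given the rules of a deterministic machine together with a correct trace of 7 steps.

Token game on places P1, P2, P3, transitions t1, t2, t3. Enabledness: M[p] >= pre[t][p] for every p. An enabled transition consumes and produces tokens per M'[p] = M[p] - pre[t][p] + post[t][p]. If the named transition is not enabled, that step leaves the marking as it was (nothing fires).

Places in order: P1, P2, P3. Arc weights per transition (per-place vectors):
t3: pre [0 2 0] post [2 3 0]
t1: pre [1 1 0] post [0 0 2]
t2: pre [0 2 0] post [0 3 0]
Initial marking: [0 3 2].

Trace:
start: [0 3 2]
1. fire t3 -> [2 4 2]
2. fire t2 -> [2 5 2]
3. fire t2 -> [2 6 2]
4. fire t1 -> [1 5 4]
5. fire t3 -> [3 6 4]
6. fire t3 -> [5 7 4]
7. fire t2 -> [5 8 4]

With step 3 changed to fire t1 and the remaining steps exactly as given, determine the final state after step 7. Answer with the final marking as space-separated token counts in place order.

(re-executing from step 3 with the substitution; state before step 3: [2 5 2])
3. fire t1 -> [1 4 4]
4. fire t1 -> [0 3 6]
5. fire t3 -> [2 4 6]
6. fire t3 -> [4 5 6]
7. fire t2 -> [4 6 6]

4 6 6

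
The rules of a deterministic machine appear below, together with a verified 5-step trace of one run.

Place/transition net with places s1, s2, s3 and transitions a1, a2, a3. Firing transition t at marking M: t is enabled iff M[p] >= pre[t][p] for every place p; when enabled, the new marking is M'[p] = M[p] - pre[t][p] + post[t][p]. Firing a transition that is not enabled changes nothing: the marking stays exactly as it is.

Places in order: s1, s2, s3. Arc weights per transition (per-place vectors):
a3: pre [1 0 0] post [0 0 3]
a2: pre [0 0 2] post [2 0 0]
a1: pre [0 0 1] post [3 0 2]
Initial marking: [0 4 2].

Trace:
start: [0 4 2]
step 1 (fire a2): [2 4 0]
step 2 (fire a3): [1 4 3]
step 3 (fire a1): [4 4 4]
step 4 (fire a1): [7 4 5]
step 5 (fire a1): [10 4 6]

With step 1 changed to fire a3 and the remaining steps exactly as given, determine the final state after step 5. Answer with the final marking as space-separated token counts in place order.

(re-executing from step 1 with the substitution; state before step 1: [0 4 2])
step 1 (fire a3): [0 4 2]
step 2 (fire a3): [0 4 2]
step 3 (fire a1): [3 4 3]
step 4 (fire a1): [6 4 4]
step 5 (fire a1): [9 4 5]

9 4 5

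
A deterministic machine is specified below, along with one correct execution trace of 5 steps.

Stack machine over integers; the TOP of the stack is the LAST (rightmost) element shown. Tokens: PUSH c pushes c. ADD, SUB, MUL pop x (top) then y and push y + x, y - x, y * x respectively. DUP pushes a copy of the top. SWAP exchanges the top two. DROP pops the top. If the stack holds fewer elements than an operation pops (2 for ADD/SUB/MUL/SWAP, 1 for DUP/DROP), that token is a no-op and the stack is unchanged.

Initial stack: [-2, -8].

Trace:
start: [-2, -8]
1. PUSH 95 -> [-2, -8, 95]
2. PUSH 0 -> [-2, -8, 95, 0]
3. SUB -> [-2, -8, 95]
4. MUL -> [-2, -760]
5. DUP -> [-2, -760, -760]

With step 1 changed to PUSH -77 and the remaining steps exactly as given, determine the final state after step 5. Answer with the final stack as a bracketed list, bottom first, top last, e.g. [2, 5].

(re-executing from step 1 with the substitution; state before step 1: [-2, -8])
1. PUSH -77 -> [-2, -8, -77]
2. PUSH 0 -> [-2, -8, -77, 0]
3. SUB -> [-2, -8, -77]
4. MUL -> [-2, 616]
5. DUP -> [-2, 616, 616]

[-2, 616, 616]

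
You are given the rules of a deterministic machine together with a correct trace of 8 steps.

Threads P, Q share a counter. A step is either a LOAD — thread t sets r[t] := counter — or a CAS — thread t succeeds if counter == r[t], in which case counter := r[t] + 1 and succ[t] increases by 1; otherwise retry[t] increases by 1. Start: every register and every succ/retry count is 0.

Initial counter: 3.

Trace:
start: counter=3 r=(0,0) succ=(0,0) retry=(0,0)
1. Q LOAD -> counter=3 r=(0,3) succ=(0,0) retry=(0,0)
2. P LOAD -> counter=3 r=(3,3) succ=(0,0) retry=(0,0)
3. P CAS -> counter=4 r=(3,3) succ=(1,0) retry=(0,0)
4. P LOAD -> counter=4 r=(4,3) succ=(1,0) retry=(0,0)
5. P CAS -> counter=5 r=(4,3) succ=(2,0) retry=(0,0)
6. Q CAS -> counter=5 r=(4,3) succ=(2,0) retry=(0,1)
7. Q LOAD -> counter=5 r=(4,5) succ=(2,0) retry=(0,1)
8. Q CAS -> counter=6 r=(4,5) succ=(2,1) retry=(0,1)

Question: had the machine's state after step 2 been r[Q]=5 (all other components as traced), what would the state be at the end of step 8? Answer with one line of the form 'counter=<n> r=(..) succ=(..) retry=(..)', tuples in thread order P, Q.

state after step 2 := counter=3 r=(3,5) succ=(0,0) retry=(0,0)
3. P CAS -> counter=4 r=(3,5) succ=(1,0) retry=(0,0)
4. P LOAD -> counter=4 r=(4,5) succ=(1,0) retry=(0,0)
5. P CAS -> counter=5 r=(4,5) succ=(2,0) retry=(0,0)
6. Q CAS -> counter=6 r=(4,5) succ=(2,1) retry=(0,0)
7. Q LOAD -> counter=6 r=(4,6) succ=(2,1) retry=(0,0)
8. Q CAS -> counter=7 r=(4,6) succ=(2,2) retry=(0,0)

counter=7 r=(4,6) succ=(2,2) retry=(0,0)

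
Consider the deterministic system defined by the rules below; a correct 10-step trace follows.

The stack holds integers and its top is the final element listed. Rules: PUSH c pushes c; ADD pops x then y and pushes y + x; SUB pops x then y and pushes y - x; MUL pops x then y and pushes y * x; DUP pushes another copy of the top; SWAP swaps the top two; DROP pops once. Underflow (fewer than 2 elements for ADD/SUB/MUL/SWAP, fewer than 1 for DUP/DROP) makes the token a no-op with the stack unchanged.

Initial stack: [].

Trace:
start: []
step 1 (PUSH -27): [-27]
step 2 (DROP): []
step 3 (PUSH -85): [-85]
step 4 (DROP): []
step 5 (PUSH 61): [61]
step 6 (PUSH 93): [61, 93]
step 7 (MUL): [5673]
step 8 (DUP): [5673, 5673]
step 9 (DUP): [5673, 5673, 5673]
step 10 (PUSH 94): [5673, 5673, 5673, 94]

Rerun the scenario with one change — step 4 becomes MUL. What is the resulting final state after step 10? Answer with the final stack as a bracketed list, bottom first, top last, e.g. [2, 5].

[-85, 5673, 5673, 5673, 94]

(re-executing from step 4 with the substitution; state before step 4: [-85])
step 4 (MUL): [-85]
step 5 (PUSH 61): [-85, 61]
step 6 (PUSH 93): [-85, 61, 93]
step 7 (MUL): [-85, 5673]
step 8 (DUP): [-85, 5673, 5673]
step 9 (DUP): [-85, 5673, 5673, 5673]
step 10 (PUSH 94): [-85, 5673, 5673, 5673, 94]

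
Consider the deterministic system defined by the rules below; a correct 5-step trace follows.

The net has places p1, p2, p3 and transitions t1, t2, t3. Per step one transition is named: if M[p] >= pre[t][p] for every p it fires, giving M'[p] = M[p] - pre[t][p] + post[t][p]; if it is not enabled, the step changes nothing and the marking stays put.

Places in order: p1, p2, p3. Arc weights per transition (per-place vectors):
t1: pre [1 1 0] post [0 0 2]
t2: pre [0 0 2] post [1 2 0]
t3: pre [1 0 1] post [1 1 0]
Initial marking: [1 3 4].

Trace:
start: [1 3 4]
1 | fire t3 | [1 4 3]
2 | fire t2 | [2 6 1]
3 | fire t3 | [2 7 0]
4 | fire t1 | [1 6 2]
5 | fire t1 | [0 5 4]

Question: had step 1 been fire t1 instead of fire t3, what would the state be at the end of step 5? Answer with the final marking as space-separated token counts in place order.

0 4 5

(re-executing from step 1 with the substitution; state before step 1: [1 3 4])
1 | fire t1 | [0 2 6]
2 | fire t2 | [1 4 4]
3 | fire t3 | [1 5 3]
4 | fire t1 | [0 4 5]
5 | fire t1 | [0 4 5]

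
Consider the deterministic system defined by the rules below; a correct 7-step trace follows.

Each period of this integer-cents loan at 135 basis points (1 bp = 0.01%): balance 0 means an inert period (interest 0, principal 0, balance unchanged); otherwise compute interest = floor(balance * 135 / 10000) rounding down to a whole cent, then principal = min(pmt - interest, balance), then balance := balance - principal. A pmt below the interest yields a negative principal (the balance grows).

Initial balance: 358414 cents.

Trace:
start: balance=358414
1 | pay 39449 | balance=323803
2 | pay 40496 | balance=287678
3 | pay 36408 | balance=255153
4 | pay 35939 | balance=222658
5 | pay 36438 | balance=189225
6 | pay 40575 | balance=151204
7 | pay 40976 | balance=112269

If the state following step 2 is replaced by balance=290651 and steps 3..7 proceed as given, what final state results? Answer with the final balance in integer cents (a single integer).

state after step 2 := balance=290651
3 | pay 36408 | balance=258166
4 | pay 35939 | balance=225712
5 | pay 36438 | balance=192321
6 | pay 40575 | balance=154342
7 | pay 40976 | balance=115449

115449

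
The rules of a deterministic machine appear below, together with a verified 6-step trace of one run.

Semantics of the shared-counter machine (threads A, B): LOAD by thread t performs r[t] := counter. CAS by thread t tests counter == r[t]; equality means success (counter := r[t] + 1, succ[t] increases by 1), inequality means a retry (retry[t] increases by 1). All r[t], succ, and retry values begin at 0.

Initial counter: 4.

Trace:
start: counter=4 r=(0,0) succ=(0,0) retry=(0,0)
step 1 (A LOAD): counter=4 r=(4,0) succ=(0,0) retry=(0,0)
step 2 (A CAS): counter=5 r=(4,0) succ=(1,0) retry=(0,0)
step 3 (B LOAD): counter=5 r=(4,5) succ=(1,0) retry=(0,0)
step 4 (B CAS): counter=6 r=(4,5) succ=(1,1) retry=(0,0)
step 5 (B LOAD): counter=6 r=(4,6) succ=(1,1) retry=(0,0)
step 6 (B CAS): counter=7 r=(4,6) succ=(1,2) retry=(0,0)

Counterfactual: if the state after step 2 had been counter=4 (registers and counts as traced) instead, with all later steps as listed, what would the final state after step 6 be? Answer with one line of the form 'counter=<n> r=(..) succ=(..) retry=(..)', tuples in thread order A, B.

counter=6 r=(4,5) succ=(1,2) retry=(0,0)

state after step 2 := counter=4 r=(4,0) succ=(1,0) retry=(0,0)
step 3 (B LOAD): counter=4 r=(4,4) succ=(1,0) retry=(0,0)
step 4 (B CAS): counter=5 r=(4,4) succ=(1,1) retry=(0,0)
step 5 (B LOAD): counter=5 r=(4,5) succ=(1,1) retry=(0,0)
step 6 (B CAS): counter=6 r=(4,5) succ=(1,2) retry=(0,0)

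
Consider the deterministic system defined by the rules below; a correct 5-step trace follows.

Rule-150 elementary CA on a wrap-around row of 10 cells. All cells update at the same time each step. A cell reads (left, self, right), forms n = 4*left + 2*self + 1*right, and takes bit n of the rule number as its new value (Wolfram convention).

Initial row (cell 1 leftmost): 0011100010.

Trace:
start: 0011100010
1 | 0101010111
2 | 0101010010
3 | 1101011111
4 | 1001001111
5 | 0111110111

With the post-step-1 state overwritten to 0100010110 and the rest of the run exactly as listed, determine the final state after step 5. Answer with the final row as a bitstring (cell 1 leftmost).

state after step 1 := 0100010110
2 | 1110110001
3 | 1100001010
4 | 0010011010
5 | 0111100011

0111100011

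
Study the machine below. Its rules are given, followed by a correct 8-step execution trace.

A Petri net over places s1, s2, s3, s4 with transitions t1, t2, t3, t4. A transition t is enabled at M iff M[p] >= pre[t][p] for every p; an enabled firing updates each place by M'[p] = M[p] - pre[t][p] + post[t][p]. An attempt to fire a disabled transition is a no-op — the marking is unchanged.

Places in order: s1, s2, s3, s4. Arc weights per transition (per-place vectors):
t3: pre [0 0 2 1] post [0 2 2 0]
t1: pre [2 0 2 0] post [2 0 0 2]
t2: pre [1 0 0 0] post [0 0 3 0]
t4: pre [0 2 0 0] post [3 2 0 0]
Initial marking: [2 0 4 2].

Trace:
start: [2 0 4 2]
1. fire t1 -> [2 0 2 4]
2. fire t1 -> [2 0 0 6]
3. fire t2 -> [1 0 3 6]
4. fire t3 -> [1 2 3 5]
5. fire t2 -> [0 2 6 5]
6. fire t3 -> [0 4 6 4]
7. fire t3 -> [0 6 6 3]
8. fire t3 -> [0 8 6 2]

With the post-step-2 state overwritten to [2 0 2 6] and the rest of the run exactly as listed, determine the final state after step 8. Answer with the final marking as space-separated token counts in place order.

state after step 2 := [2 0 2 6]
3. fire t2 -> [1 0 5 6]
4. fire t3 -> [1 2 5 5]
5. fire t2 -> [0 2 8 5]
6. fire t3 -> [0 4 8 4]
7. fire t3 -> [0 6 8 3]
8. fire t3 -> [0 8 8 2]

0 8 8 2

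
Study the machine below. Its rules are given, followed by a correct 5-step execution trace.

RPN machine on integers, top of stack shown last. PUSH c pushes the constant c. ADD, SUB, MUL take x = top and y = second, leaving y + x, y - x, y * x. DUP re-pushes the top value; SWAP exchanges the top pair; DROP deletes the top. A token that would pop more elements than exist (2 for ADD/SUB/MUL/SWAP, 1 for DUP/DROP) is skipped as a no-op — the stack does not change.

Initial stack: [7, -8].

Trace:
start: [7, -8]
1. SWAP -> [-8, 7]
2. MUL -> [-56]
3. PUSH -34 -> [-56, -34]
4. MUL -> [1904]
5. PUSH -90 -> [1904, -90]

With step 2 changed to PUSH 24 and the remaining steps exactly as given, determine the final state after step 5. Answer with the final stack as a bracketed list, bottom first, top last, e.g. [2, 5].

(re-executing from step 2 with the substitution; state before step 2: [-8, 7])
2. PUSH 24 -> [-8, 7, 24]
3. PUSH -34 -> [-8, 7, 24, -34]
4. MUL -> [-8, 7, -816]
5. PUSH -90 -> [-8, 7, -816, -90]

[-8, 7, -816, -90]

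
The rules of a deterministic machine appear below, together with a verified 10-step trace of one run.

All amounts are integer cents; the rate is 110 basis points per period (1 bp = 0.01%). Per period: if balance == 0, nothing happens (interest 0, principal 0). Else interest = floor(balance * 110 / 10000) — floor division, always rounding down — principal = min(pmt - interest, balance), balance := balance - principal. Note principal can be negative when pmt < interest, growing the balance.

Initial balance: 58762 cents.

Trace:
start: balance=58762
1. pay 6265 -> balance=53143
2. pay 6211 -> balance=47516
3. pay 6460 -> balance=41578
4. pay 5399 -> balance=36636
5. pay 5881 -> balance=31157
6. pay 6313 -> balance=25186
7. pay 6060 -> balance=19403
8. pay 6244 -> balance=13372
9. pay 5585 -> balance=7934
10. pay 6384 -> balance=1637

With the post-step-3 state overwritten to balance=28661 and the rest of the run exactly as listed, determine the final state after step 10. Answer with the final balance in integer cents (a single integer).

state after step 3 := balance=28661
4. pay 5399 -> balance=23577
5. pay 5881 -> balance=17955
6. pay 6313 -> balance=11839
7. pay 6060 -> balance=5909
8. pay 6244 -> balance=0
9. pay 5585 -> balance=0
10. pay 6384 -> balance=0

0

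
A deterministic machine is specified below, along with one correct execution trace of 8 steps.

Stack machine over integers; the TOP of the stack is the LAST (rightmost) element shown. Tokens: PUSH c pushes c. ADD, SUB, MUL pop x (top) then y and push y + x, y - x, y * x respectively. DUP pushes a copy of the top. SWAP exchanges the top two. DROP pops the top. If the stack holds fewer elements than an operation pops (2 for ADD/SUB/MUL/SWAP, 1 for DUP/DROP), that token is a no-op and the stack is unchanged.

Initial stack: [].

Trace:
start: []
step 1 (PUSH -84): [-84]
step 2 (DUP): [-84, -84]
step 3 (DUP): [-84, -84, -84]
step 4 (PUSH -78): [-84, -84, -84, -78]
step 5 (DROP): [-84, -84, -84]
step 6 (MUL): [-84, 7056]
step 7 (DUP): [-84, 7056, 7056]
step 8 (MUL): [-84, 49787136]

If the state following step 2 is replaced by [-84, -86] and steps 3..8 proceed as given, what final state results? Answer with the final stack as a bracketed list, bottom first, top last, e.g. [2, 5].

state after step 2 := [-84, -86]
step 3 (DUP): [-84, -86, -86]
step 4 (PUSH -78): [-84, -86, -86, -78]
step 5 (DROP): [-84, -86, -86]
step 6 (MUL): [-84, 7396]
step 7 (DUP): [-84, 7396, 7396]
step 8 (MUL): [-84, 54700816]

[-84, 54700816]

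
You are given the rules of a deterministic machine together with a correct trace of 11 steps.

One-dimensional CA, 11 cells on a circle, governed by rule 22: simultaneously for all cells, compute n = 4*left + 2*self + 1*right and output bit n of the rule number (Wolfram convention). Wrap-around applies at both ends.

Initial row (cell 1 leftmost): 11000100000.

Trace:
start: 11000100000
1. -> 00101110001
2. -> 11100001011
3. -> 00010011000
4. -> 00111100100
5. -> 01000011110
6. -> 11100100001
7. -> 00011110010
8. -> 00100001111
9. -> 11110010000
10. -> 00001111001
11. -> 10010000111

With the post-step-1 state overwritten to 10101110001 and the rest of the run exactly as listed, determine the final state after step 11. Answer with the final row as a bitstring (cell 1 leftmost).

01000000100

state after step 1 := 10101110001
2. -> 00100001010
3. -> 01110011011
4. -> 00001100000
5. -> 00010010000
6. -> 00111111000
7. -> 01000000100
8. -> 11100001110
9. -> 00010010000
10. -> 00111111000
11. -> 01000000100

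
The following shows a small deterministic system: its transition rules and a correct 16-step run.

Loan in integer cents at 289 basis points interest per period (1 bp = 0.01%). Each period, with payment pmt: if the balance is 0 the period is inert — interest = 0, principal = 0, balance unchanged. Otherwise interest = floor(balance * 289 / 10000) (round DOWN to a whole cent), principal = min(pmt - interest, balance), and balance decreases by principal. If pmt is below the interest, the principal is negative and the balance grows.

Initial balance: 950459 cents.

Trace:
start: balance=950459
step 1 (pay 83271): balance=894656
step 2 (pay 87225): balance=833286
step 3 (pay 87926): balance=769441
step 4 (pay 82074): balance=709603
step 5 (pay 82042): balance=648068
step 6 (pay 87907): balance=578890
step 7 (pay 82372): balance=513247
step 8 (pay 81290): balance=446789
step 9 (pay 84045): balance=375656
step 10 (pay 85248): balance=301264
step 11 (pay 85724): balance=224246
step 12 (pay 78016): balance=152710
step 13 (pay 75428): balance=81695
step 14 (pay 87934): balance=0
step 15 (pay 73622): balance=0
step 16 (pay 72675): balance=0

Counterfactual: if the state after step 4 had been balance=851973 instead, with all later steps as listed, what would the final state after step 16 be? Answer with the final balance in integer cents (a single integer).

state after step 4 := balance=851973
step 5 (pay 82042): balance=794553
step 6 (pay 87907): balance=729608
step 7 (pay 82372): balance=668321
step 8 (pay 81290): balance=606345
step 9 (pay 84045): balance=539823
step 10 (pay 85248): balance=470175
step 11 (pay 85724): balance=398039
step 12 (pay 78016): balance=331526
step 13 (pay 75428): balance=265679
step 14 (pay 87934): balance=185423
step 15 (pay 73622): balance=117159
step 16 (pay 72675): balance=47869

47869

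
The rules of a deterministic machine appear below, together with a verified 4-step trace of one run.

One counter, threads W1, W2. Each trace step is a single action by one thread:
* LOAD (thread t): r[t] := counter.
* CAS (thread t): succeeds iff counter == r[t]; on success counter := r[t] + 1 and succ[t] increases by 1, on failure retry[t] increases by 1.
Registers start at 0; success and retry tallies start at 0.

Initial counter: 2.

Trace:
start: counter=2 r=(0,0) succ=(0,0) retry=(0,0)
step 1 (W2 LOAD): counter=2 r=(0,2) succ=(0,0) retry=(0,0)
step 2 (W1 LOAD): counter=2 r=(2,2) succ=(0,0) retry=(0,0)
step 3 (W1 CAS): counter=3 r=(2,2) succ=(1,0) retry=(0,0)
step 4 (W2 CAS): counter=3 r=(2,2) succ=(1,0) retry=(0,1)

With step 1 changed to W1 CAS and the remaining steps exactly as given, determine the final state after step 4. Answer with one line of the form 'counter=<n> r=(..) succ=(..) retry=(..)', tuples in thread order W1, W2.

(re-executing from step 1 with the substitution; state before step 1: counter=2 r=(0,0) succ=(0,0) retry=(0,0))
step 1 (W1 CAS): counter=2 r=(0,0) succ=(0,0) retry=(1,0)
step 2 (W1 LOAD): counter=2 r=(2,0) succ=(0,0) retry=(1,0)
step 3 (W1 CAS): counter=3 r=(2,0) succ=(1,0) retry=(1,0)
step 4 (W2 CAS): counter=3 r=(2,0) succ=(1,0) retry=(1,1)

counter=3 r=(2,0) succ=(1,0) retry=(1,1)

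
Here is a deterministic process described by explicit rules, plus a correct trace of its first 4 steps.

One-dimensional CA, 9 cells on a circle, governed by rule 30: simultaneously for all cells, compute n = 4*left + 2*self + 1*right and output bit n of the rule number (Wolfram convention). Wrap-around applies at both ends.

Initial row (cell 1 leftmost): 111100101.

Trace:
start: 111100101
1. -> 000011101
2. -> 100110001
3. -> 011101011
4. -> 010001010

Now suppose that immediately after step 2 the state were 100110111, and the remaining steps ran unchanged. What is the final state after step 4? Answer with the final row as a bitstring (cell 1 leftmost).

110011110

state after step 2 := 100110111
3. -> 011100100
4. -> 110011110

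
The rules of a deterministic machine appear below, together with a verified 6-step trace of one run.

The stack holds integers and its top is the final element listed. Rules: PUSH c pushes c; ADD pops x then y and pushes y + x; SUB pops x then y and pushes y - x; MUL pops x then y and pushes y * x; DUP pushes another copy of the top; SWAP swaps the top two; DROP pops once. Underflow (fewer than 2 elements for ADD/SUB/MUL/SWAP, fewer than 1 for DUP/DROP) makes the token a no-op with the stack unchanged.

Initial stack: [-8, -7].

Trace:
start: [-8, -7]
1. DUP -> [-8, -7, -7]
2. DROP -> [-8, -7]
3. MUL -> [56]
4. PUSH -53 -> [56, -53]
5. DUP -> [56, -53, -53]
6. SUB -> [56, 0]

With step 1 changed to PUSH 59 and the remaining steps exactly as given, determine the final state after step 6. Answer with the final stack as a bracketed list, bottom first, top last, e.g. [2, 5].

[56, 0]

(re-executing from step 1 with the substitution; state before step 1: [-8, -7])
1. PUSH 59 -> [-8, -7, 59]
2. DROP -> [-8, -7]
3. MUL -> [56]
4. PUSH -53 -> [56, -53]
5. DUP -> [56, -53, -53]
6. SUB -> [56, 0]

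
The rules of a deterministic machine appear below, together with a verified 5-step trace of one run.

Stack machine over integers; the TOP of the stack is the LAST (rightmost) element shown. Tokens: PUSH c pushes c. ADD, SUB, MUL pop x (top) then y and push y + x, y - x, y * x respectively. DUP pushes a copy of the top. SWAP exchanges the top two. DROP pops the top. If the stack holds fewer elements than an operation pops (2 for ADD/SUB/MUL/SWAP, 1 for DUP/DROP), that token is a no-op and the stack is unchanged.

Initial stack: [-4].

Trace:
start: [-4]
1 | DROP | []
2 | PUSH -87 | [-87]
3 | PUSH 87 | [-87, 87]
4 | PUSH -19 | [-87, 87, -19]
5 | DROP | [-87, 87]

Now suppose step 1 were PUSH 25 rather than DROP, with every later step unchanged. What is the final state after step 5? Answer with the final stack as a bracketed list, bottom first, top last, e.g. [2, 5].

(re-executing from step 1 with the substitution; state before step 1: [-4])
1 | PUSH 25 | [-4, 25]
2 | PUSH -87 | [-4, 25, -87]
3 | PUSH 87 | [-4, 25, -87, 87]
4 | PUSH -19 | [-4, 25, -87, 87, -19]
5 | DROP | [-4, 25, -87, 87]

[-4, 25, -87, 87]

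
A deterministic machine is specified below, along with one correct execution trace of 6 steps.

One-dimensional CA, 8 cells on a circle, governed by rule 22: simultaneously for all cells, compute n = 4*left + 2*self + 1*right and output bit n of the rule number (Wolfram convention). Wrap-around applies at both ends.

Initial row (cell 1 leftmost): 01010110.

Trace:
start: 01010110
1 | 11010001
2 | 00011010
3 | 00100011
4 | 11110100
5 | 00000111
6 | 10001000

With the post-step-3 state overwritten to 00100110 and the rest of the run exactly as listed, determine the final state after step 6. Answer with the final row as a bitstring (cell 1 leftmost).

state after step 3 := 00100110
4 | 01111001
5 | 00000111
6 | 10001000

10001000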